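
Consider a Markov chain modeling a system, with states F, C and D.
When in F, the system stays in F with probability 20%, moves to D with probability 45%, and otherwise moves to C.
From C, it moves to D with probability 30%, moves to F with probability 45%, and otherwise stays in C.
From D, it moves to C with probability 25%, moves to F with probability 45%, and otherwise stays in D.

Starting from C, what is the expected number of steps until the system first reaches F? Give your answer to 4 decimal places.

Let t(s) be the expected number of steps to first reach F from state s, with t(F) = 0. Conditioning on the first step:
t(C) = 1 + 0.25·t(C) + 0.3·t(D)
t(D) = 1 + 0.25·t(C) + 0.3·t(D)
Solving: t(C) = 2.2222, t(D) = 2.2222.
Expected steps from C to F: 2.2222.

2.2222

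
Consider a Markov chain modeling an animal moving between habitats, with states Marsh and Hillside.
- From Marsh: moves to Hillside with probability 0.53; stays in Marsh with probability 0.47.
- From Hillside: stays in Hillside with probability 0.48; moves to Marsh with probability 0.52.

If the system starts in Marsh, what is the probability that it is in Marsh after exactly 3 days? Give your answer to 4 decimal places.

Propagate the distribution vector 3 days from Marsh.
After 0 days: (1.0000, 0.0000)
After 1 day: (0.4700, 0.5300)
After 2 days: (0.4965, 0.5035)
After 3 days: (0.4952, 0.5048)
P(in Marsh after 3 days) = 0.4952

0.4952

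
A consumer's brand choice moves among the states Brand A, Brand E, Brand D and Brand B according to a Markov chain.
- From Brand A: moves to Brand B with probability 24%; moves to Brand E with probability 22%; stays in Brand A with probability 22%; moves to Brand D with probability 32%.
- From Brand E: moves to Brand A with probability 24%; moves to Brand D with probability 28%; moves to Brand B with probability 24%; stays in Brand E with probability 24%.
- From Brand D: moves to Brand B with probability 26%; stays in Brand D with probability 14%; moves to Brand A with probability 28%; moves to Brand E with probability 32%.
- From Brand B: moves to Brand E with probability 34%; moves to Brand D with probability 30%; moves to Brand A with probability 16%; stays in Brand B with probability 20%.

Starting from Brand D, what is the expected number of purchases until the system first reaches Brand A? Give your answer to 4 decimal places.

4.1803

Let t(s) be the expected number of purchases to first reach Brand A from state s, with t(Brand A) = 0. Conditioning on the first purchase:
t(Brand E) = 1 + 0.24·t(Brand E) + 0.28·t(Brand D) + 0.24·t(Brand B)
t(Brand D) = 1 + 0.32·t(Brand E) + 0.14·t(Brand D) + 0.26·t(Brand B)
t(Brand B) = 1 + 0.34·t(Brand E) + 0.3·t(Brand D) + 0.2·t(Brand B)
Solving: t(Brand E) = 4.3263, t(Brand D) = 4.1803, t(Brand B) = 4.6563.
Expected purchases from Brand D to Brand A: 4.1803.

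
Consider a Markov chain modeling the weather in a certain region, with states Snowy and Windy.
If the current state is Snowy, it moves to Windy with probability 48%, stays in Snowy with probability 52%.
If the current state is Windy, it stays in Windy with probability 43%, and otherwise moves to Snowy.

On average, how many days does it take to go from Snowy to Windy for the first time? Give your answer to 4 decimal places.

2.0833

Let t(s) be the expected number of days to first reach Windy from state s, with t(Windy) = 0. Conditioning on the first day:
t(Snowy) = 1 + 0.52·t(Snowy)
Solving: t(Snowy) = 2.0833.
Expected days from Snowy to Windy: 2.0833.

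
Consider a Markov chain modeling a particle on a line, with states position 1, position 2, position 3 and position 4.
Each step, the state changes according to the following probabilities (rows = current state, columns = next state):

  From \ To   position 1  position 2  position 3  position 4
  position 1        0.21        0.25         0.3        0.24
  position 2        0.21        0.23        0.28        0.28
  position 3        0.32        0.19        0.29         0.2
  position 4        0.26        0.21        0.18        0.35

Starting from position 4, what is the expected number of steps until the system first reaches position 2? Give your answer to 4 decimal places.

4.6361

Let t(s) be the expected number of steps to first reach position 2 from state s, with t(position 2) = 0. Conditioning on the first step:
t(position 1) = 1 + 0.21·t(position 1) + 0.3·t(position 3) + 0.24·t(position 4)
t(position 3) = 1 + 0.32·t(position 1) + 0.29·t(position 3) + 0.2·t(position 4)
t(position 4) = 1 + 0.26·t(position 1) + 0.18·t(position 3) + 0.35·t(position 4)
Solving: t(position 1) = 4.4701, t(position 3) = 4.7291, t(position 4) = 4.6361.
Expected steps from position 4 to position 2: 4.6361.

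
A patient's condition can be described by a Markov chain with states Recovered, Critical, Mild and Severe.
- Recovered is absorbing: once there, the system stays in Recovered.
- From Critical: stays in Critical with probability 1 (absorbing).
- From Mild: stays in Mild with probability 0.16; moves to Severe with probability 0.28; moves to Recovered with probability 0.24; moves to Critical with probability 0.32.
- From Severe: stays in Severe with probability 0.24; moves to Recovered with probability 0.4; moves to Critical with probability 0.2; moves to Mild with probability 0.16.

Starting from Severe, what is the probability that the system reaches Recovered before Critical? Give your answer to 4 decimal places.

Let h(s) be the probability of absorption at Recovered starting from transient state s. Then h(Recovered) = 1 and h(Critical) = 0. By first-step analysis:
h(Mild) = 0.24·1 + 0.32·0 + 0.16·h(Mild) + 0.28·h(Severe)
h(Severe) = 0.4·1 + 0.2·0 + 0.16·h(Mild) + 0.24·h(Severe)
Solving: h(Mild) = 0.4960, h(Severe) = 0.6307.
Starting from Severe, the probability is 0.6307.

0.6307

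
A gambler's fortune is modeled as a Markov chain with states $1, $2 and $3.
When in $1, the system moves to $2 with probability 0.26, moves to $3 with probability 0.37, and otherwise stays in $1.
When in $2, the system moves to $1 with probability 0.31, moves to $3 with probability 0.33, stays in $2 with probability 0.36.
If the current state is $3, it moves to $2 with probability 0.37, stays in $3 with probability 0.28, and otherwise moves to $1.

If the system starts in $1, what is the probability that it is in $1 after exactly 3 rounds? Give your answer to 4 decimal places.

Propagate the distribution vector 3 rounds from $1.
After 0 rounds: (1.0000, 0.0000, 0.0000)
After 1 round: (0.3700, 0.2600, 0.3700)
After 2 rounds: (0.3470, 0.3267, 0.3263)
After 3 rounds: (0.3439, 0.3286, 0.3276)
P(in $1 after 3 rounds) = 0.3439

0.3439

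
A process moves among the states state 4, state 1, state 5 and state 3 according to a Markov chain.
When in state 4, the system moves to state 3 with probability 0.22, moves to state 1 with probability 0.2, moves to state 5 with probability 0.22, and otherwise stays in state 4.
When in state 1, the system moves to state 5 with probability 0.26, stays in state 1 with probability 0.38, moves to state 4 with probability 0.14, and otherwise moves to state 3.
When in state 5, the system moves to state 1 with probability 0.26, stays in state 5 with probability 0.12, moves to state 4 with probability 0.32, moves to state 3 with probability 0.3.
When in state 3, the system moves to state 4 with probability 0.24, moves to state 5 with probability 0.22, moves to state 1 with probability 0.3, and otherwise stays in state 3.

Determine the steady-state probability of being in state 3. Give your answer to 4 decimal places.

0.2417

Let the stationary distribution be π with π = πP and π_1 + π_2 + π_3 + π_4 = 1.
π_1 = 0.36·π_1 + 0.14·π_2 + 0.32·π_3 + 0.24·π_4
π_2 = 0.2·π_1 + 0.38·π_2 + 0.26·π_3 + 0.3·π_4
π_3 = 0.22·π_1 + 0.26·π_2 + 0.12·π_3 + 0.22·π_4
Solving with the normalization constraint gives π = (0.2590, 0.2888, 0.2105, 0.2417).
So the stationary probability of state 3 is 0.2417.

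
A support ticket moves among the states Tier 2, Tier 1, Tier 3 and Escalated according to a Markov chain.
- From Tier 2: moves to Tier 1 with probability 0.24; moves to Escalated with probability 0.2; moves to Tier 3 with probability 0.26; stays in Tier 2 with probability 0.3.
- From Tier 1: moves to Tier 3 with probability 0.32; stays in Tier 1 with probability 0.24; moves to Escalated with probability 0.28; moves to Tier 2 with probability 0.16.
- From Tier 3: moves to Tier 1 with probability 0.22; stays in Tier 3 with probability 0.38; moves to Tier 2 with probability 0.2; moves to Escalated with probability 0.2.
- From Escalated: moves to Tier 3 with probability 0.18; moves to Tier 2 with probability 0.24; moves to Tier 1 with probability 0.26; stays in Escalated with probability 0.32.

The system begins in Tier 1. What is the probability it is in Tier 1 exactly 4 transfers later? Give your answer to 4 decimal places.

0.2392

Propagate the distribution vector 4 transfers from Tier 1.
After 0 transfers: (0.0000, 1.0000, 0.0000, 0.0000)
After 1 transfer: (0.1600, 0.2400, 0.3200, 0.2800)
After 2 transfers: (0.2176, 0.2392, 0.2904, 0.2528)
After 3 transfers: (0.2223, 0.2392, 0.2890, 0.2495)
After 4 transfers: (0.2226, 0.2392, 0.2891, 0.2491)
P(in Tier 1 after 4 transfers) = 0.2392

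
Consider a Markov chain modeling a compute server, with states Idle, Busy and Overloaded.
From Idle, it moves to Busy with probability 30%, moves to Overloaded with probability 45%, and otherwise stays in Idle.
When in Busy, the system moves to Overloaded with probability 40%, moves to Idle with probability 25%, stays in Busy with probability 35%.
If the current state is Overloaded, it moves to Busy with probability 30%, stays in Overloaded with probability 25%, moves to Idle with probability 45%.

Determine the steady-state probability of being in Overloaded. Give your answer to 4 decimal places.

0.3618

Let the stationary distribution be π with π = πP and π_1 + π_2 + π_3 = 1.
π_1 = 0.25·π_1 + 0.25·π_2 + 0.45·π_3
π_2 = 0.3·π_1 + 0.35·π_2 + 0.3·π_3
Solving with the normalization constraint gives π = (0.3224, 0.3158, 0.3618).
So the stationary probability of Overloaded is 0.3618.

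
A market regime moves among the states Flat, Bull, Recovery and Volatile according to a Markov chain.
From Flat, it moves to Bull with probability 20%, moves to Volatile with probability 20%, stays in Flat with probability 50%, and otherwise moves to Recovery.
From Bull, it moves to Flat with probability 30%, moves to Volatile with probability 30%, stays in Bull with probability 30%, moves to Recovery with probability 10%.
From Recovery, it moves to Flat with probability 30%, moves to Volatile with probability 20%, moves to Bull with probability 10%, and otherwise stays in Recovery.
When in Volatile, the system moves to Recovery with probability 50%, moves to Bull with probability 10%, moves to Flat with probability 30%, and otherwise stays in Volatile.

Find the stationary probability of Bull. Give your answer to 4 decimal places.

Let the stationary distribution be π with π = πP and π_1 + π_2 + π_3 + π_4 = 1.
π_1 = 0.5·π_1 + 0.3·π_2 + 0.3·π_3 + 0.3·π_4
π_2 = 0.2·π_1 + 0.3·π_2 + 0.1·π_3 + 0.1·π_4
π_3 = 0.1·π_1 + 0.1·π_2 + 0.4·π_3 + 0.5·π_4
Solving with the normalization constraint gives π = (0.3750, 0.1719, 0.2557, 0.1974).
So the stationary probability of Bull is 0.1719.

0.1719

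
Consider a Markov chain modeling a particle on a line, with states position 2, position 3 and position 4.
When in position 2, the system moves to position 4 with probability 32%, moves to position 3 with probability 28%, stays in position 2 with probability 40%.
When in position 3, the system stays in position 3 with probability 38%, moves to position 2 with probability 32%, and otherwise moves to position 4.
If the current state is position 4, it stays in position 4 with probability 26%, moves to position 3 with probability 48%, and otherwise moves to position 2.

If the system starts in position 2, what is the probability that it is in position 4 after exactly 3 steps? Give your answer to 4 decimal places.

Propagate the distribution vector 3 steps from position 2.
After 0 steps: (1.0000, 0.0000, 0.0000)
After 1 step: (0.4000, 0.2800, 0.3200)
After 2 steps: (0.3328, 0.3720, 0.2952)
After 3 steps: (0.3289, 0.3762, 0.2948)
P(in position 4 after 3 steps) = 0.2948

0.2948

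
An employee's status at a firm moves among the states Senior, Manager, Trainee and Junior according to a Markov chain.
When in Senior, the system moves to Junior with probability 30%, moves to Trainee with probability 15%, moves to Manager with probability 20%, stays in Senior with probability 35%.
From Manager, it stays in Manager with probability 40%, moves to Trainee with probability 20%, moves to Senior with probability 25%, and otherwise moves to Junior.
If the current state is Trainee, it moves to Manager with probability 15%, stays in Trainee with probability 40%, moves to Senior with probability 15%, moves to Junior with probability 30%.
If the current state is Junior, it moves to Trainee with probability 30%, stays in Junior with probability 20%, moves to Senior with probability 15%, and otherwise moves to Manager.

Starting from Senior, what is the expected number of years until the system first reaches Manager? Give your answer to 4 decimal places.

4.3825

Let t(s) be the expected number of years to first reach Manager from state s, with t(Manager) = 0. Conditioning on the first year:
t(Senior) = 1 + 0.35·t(Senior) + 0.15·t(Trainee) + 0.3·t(Junior)
t(Trainee) = 1 + 0.15·t(Senior) + 0.4·t(Trainee) + 0.3·t(Junior)
t(Junior) = 1 + 0.15·t(Senior) + 0.3·t(Trainee) + 0.2·t(Junior)
Solving: t(Senior) = 4.3825, t(Trainee) = 4.6746, t(Junior) = 3.8247.
Expected years from Senior to Manager: 4.3825.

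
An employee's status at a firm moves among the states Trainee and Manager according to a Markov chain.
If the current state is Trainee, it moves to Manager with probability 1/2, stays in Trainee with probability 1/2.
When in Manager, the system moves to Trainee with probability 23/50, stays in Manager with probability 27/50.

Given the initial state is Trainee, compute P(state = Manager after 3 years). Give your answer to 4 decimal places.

0.5208

Propagate the distribution vector 3 years from Trainee.
After 0 years: (1.0000, 0.0000)
After 1 year: (0.5000, 0.5000)
After 2 years: (0.4800, 0.5200)
After 3 years: (0.4792, 0.5208)
P(in Manager after 3 years) = 0.5208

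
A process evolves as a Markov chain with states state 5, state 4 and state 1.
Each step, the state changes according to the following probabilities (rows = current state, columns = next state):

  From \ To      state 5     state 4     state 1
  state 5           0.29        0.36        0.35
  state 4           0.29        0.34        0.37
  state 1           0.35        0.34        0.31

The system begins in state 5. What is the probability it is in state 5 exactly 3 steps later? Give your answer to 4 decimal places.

0.3106

Propagate the distribution vector 3 steps from state 5.
After 0 steps: (1.0000, 0.0000, 0.0000)
After 1 step: (0.2900, 0.3600, 0.3500)
After 2 steps: (0.3110, 0.3458, 0.3432)
After 3 steps: (0.3106, 0.3462, 0.3432)
P(in state 5 after 3 steps) = 0.3106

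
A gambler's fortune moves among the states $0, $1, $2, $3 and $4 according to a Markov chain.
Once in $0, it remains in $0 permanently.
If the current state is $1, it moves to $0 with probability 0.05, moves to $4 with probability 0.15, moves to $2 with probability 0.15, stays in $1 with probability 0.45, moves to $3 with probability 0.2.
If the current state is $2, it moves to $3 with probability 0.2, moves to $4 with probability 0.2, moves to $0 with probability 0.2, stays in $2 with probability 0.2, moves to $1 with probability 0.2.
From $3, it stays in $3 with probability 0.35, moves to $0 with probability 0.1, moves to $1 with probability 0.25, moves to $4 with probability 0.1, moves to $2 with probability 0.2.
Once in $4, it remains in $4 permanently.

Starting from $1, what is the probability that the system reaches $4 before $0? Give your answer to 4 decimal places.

Let h(s) be the probability of absorption at $4 starting from transient state s. Then h($4) = 1 and h($0) = 0. By first-step analysis:
h($1) = 0.05·0 + 0.45·h($1) + 0.15·h($2) + 0.2·h($3) + 0.15·1
h($2) = 0.2·0 + 0.2·h($1) + 0.2·h($2) + 0.2·h($3) + 0.2·1
h($3) = 0.1·0 + 0.25·h($1) + 0.2·h($2) + 0.35·h($3) + 0.1·1
Solving: h($1) = 0.6270, h($2) = 0.5476, h($3) = 0.5635.
Starting from $1, the probability is 0.6270.

0.6270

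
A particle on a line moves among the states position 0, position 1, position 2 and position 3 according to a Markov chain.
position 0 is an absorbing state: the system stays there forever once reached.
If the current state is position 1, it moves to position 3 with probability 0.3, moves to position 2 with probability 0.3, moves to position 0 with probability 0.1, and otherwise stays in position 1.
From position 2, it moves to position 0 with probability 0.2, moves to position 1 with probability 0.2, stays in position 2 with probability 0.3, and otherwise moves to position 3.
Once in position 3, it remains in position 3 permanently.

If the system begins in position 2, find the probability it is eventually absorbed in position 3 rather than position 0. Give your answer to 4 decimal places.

0.6279

Let h(s) be the probability of absorption at position 3 starting from transient state s. Then h(position 3) = 1 and h(position 0) = 0. By first-step analysis:
h(position 1) = 0.1·0 + 0.3·h(position 1) + 0.3·h(position 2) + 0.3·1
h(position 2) = 0.2·0 + 0.2·h(position 1) + 0.3·h(position 2) + 0.3·1
Solving: h(position 1) = 0.6977, h(position 2) = 0.6279.
Starting from position 2, the probability is 0.6279.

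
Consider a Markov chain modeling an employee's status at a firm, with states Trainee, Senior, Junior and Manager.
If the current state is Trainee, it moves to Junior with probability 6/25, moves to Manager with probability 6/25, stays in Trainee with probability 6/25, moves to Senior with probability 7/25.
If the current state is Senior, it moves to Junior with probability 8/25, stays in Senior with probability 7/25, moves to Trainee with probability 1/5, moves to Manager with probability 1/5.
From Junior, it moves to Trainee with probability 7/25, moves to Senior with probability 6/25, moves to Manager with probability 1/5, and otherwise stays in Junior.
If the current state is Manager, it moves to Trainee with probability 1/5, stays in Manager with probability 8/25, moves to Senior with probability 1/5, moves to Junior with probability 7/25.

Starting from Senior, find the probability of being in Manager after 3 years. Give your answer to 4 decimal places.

Propagate the distribution vector 3 years from Senior.
After 0 years: (0.0000, 1.0000, 0.0000, 0.0000)
After 1 year: (0.2000, 0.2800, 0.3200, 0.2000)
After 2 years: (0.2336, 0.2512, 0.2832, 0.2320)
After 3 years: (0.2320, 0.2501, 0.2807, 0.2372)
P(in Manager after 3 years) = 0.2372

0.2372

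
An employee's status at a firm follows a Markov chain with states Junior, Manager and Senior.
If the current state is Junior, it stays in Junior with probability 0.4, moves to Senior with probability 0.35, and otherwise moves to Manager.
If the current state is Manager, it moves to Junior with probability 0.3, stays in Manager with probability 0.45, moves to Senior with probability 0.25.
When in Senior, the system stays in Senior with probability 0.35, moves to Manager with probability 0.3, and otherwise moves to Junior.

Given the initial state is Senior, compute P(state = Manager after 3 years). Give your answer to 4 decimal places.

Propagate the distribution vector 3 years from Senior.
After 0 years: (0.0000, 0.0000, 1.0000)
After 1 year: (0.3500, 0.3000, 0.3500)
After 2 years: (0.3525, 0.3275, 0.3200)
After 3 years: (0.3513, 0.3315, 0.3173)
P(in Manager after 3 years) = 0.3315

0.3315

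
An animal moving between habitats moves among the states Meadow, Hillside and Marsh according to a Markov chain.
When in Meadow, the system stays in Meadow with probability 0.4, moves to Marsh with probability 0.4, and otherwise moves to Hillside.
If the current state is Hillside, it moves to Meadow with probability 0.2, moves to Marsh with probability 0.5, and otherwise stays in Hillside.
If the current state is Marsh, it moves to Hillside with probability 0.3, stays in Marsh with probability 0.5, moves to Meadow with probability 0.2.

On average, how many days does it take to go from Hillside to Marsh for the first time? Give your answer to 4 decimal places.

Let t(s) be the expected number of days to first reach Marsh from state s, with t(Marsh) = 0. Conditioning on the first day:
t(Meadow) = 1 + 0.4·t(Meadow) + 0.2·t(Hillside)
t(Hillside) = 1 + 0.2·t(Meadow) + 0.3·t(Hillside)
Solving: t(Meadow) = 2.3684, t(Hillside) = 2.1053.
Expected days from Hillside to Marsh: 2.1053.

2.1053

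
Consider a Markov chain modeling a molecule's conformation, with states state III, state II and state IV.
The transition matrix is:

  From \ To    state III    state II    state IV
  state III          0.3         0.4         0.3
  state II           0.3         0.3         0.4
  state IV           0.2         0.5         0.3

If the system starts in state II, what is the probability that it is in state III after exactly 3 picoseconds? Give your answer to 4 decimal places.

Propagate the distribution vector 3 picoseconds from state II.
After 0 picoseconds: (0.0000, 1.0000, 0.0000)
After 1 picosecond: (0.3000, 0.3000, 0.4000)
After 2 picoseconds: (0.2600, 0.4100, 0.3300)
After 3 picoseconds: (0.2670, 0.3920, 0.3410)
P(in state III after 3 picoseconds) = 0.2670

0.2670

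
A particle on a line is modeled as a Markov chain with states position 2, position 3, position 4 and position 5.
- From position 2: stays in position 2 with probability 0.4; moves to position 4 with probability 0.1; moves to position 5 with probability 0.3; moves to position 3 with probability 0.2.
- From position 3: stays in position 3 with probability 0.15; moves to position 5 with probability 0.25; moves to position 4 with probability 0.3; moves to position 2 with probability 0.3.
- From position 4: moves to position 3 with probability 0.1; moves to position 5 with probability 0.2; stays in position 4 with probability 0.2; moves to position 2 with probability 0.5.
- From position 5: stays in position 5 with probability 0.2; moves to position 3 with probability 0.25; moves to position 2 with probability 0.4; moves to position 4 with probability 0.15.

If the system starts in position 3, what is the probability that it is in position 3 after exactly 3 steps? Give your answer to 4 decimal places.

Propagate the distribution vector 3 steps from position 3.
After 0 steps: (0.0000, 1.0000, 0.0000, 0.0000)
After 1 step: (0.3000, 0.1500, 0.3000, 0.2500)
After 2 steps: (0.4150, 0.1750, 0.1725, 0.2375)
After 3 steps: (0.3998, 0.1859, 0.1641, 0.2503)
P(in position 3 after 3 steps) = 0.1859

0.1859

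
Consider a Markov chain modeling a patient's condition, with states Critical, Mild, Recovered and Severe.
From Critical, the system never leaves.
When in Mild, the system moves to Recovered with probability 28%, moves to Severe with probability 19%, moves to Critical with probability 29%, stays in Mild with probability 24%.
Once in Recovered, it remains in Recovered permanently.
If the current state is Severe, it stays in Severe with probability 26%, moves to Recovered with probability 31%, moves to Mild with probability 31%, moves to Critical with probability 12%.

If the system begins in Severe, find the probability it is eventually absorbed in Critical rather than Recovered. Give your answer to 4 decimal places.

0.3597

Let h(s) be the probability of absorption at Critical starting from transient state s. Then h(Critical) = 1 and h(Recovered) = 0. By first-step analysis:
h(Mild) = 0.29·1 + 0.24·h(Mild) + 0.28·0 + 0.19·h(Severe)
h(Severe) = 0.12·1 + 0.31·h(Mild) + 0.31·0 + 0.26·h(Severe)
Solving: h(Mild) = 0.4715, h(Severe) = 0.3597.
Starting from Severe, the probability is 0.3597.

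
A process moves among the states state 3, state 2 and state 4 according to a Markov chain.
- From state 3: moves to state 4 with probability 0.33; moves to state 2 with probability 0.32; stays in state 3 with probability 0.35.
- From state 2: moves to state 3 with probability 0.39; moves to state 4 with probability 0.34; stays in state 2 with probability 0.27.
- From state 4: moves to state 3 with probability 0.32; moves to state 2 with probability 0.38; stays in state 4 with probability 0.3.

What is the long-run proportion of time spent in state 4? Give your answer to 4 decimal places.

Let the stationary distribution be π with π = πP and π_1 + π_2 + π_3 = 1.
π_1 = 0.35·π_1 + 0.39·π_2 + 0.32·π_3
π_2 = 0.32·π_1 + 0.27·π_2 + 0.38·π_3
Solving with the normalization constraint gives π = (0.3532, 0.3232, 0.3235).
So the stationary probability of state 4 is 0.3235.

0.3235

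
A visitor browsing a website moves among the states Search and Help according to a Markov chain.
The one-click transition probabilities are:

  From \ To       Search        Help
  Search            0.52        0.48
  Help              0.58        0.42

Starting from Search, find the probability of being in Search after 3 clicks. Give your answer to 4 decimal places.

0.5471

Propagate the distribution vector 3 clicks from Search.
After 0 clicks: (1.0000, 0.0000)
After 1 click: (0.5200, 0.4800)
After 2 clicks: (0.5488, 0.4512)
After 3 clicks: (0.5471, 0.4529)
P(in Search after 3 clicks) = 0.5471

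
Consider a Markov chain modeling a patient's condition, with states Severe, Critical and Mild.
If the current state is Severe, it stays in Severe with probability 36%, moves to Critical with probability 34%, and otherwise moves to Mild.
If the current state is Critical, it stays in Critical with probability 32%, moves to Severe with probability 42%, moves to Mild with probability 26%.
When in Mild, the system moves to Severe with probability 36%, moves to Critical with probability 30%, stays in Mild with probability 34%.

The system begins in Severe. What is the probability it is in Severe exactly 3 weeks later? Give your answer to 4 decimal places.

0.3793

Propagate the distribution vector 3 weeks from Severe.
After 0 weeks: (1.0000, 0.0000, 0.0000)
After 1 week: (0.3600, 0.3400, 0.3000)
After 2 weeks: (0.3804, 0.3212, 0.2984)
After 3 weeks: (0.3793, 0.3216, 0.2991)
P(in Severe after 3 weeks) = 0.3793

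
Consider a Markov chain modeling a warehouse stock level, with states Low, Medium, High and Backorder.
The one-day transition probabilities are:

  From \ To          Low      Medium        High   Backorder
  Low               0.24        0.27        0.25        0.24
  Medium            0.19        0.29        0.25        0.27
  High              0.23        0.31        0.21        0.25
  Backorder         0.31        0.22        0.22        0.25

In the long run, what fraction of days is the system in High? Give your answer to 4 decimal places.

Let the stationary distribution be π with π = πP and π_1 + π_2 + π_3 + π_4 = 1.
π_1 = 0.24·π_1 + 0.19·π_2 + 0.23·π_3 + 0.31·π_4
π_2 = 0.27·π_1 + 0.29·π_2 + 0.31·π_3 + 0.22·π_4
π_3 = 0.25·π_1 + 0.25·π_2 + 0.21·π_3 + 0.22·π_4
Solving with the normalization constraint gives π = (0.2418, 0.2721, 0.2331, 0.2530).
So the stationary probability of High is 0.2331.

0.2331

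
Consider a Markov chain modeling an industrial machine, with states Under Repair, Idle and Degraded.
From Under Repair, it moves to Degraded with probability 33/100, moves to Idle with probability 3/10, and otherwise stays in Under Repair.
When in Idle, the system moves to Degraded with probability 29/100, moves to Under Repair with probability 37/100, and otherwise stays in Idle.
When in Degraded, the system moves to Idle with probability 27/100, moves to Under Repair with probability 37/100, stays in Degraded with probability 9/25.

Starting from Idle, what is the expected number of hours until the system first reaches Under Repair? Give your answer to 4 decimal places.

2.7027

Let t(s) be the expected number of hours to first reach Under Repair from state s, with t(Under Repair) = 0. Conditioning on the first hour:
t(Idle) = 1 + 0.34·t(Idle) + 0.29·t(Degraded)
t(Degraded) = 1 + 0.27·t(Idle) + 0.36·t(Degraded)
Solving: t(Idle) = 2.7027, t(Degraded) = 2.7027.
Expected hours from Idle to Under Repair: 2.7027.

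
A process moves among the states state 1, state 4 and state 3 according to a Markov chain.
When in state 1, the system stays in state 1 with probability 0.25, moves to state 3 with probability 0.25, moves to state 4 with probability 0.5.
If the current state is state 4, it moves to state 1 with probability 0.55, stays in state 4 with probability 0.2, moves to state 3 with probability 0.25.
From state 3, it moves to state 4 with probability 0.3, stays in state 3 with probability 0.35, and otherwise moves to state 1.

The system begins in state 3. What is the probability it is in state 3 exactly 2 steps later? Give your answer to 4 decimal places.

Sum over the intermediate state after 1 step:
P = P(state 3→state 1)·P(state 1→state 3) + P(state 3→state 4)·P(state 4→state 3) + P(state 3→state 3)·P(state 3→state 3)
  = 0.35×0.25 + 0.3×0.25 + 0.35×0.35
  = 0.0875 + 0.0750 + 0.1225 = 0.2850

0.2850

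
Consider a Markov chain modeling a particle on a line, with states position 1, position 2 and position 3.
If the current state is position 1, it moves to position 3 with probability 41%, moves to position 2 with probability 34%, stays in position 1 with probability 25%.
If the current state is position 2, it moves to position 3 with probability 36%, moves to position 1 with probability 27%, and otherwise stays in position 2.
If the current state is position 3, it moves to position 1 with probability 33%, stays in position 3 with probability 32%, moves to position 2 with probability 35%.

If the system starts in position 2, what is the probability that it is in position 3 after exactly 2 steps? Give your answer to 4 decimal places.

Sum over the intermediate state after 1 step:
P = P(position 2→position 1)·P(position 1→position 3) + P(position 2→position 2)·P(position 2→position 3) + P(position 2→position 3)·P(position 3→position 3)
  = 0.27×0.41 + 0.37×0.36 + 0.36×0.32
  = 0.1107 + 0.1332 + 0.1152 = 0.3591

0.3591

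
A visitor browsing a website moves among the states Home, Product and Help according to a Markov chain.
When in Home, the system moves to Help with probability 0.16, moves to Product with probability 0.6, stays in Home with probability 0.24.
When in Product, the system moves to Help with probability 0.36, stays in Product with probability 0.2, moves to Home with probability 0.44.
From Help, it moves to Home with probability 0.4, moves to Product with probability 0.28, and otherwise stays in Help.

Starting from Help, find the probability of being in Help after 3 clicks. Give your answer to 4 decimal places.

Propagate the distribution vector 3 clicks from Help.
After 0 clicks: (0.0000, 0.0000, 1.0000)
After 1 click: (0.4000, 0.2800, 0.3200)
After 2 clicks: (0.3472, 0.3856, 0.2672)
After 3 clicks: (0.3599, 0.3603, 0.2799)
P(in Help after 3 clicks) = 0.2799

0.2799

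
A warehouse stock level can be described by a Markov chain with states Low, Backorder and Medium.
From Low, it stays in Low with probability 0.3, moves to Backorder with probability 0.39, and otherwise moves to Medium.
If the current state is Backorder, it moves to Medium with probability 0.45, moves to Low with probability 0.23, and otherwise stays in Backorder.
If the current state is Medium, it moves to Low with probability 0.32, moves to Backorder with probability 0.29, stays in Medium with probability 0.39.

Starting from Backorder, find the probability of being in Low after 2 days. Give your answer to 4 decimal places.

Sum over the intermediate state after 1 day:
P = P(Backorder→Low)·P(Low→Low) + P(Backorder→Backorder)·P(Backorder→Low) + P(Backorder→Medium)·P(Medium→Low)
  = 0.23×0.3 + 0.32×0.23 + 0.45×0.32
  = 0.0690 + 0.0736 + 0.1440 = 0.2866

0.2866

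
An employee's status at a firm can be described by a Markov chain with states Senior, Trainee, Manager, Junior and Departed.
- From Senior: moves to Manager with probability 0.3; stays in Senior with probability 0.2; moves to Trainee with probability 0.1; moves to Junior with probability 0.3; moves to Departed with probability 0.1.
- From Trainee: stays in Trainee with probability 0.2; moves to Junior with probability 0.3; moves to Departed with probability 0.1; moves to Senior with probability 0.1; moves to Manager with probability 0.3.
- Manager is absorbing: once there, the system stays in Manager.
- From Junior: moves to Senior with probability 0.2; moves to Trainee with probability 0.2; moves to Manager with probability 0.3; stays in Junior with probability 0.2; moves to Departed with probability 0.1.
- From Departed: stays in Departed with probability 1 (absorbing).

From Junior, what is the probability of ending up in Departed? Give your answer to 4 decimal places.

Let h(s) be the probability of absorption at Departed starting from transient state s. Then h(Departed) = 1 and h(Manager) = 0. By first-step analysis:
h(Senior) = 0.2·h(Senior) + 0.1·h(Trainee) + 0.3·0 + 0.3·h(Junior) + 0.1·1
h(Trainee) = 0.1·h(Senior) + 0.2·h(Trainee) + 0.3·0 + 0.3·h(Junior) + 0.1·1
h(Junior) = 0.2·h(Senior) + 0.2·h(Trainee) + 0.3·0 + 0.2·h(Junior) + 0.1·1
Solving: h(Senior) = 0.2500, h(Trainee) = 0.2500, h(Junior) = 0.2500.
Starting from Junior, the probability is 0.2500.

0.2500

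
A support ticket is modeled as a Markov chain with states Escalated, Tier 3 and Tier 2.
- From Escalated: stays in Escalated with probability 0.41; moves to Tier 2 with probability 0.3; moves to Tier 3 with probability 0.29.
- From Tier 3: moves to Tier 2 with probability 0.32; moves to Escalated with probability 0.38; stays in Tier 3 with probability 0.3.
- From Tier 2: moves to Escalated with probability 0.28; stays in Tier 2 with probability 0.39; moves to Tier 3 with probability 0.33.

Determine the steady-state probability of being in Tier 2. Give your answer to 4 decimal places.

0.3364

Let the stationary distribution be π with π = πP and π_1 + π_2 + π_3 = 1.
π_1 = 0.41·π_1 + 0.38·π_2 + 0.28·π_3
π_2 = 0.29·π_1 + 0.3·π_2 + 0.33·π_3
Solving with the normalization constraint gives π = (0.3571, 0.3065, 0.3364).
So the stationary probability of Tier 2 is 0.3364.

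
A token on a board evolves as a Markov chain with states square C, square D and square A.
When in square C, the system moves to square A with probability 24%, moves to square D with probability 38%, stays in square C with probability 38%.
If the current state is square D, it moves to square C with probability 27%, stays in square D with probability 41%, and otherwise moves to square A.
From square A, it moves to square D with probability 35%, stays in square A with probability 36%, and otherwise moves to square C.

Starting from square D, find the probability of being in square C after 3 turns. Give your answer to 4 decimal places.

Propagate the distribution vector 3 turns from square D.
After 0 turns: (0.0000, 1.0000, 0.0000)
After 1 turn: (0.2700, 0.4100, 0.3200)
After 2 turns: (0.3061, 0.3827, 0.3112)
After 3 turns: (0.3099, 0.3821, 0.3080)
P(in square C after 3 turns) = 0.3099

0.3099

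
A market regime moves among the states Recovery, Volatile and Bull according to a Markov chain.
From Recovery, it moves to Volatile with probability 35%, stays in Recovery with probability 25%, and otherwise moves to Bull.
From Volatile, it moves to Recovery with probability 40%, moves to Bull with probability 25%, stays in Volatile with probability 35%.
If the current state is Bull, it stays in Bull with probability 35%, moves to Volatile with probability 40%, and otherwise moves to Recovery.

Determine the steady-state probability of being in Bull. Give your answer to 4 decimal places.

0.3286

Let the stationary distribution be π with π = πP and π_1 + π_2 + π_3 = 1.
π_1 = 0.25·π_1 + 0.4·π_2 + 0.25·π_3
π_2 = 0.35·π_1 + 0.35·π_2 + 0.4·π_3
Solving with the normalization constraint gives π = (0.3050, 0.3664, 0.3286).
So the stationary probability of Bull is 0.3286.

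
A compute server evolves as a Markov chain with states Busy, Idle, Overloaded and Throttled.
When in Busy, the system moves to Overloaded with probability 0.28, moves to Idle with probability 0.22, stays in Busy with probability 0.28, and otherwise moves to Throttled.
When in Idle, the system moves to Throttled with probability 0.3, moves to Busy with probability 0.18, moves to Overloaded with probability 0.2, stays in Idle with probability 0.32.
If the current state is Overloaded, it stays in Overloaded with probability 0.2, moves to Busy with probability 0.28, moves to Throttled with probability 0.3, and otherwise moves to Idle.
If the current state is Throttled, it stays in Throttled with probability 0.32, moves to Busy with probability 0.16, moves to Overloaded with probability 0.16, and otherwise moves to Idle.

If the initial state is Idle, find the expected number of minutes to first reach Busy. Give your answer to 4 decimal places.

5.1907

Let t(s) be the expected number of minutes to first reach Busy from state s, with t(Busy) = 0. Conditioning on the first minute:
t(Idle) = 1 + 0.32·t(Idle) + 0.2·t(Overloaded) + 0.3·t(Throttled)
t(Overloaded) = 1 + 0.22·t(Idle) + 0.2·t(Overloaded) + 0.3·t(Throttled)
t(Throttled) = 1 + 0.36·t(Idle) + 0.16·t(Overloaded) + 0.32·t(Throttled)
Solving: t(Idle) = 5.1907, t(Overloaded) = 4.6716, t(Throttled) = 5.3178.
Expected minutes from Idle to Busy: 5.1907.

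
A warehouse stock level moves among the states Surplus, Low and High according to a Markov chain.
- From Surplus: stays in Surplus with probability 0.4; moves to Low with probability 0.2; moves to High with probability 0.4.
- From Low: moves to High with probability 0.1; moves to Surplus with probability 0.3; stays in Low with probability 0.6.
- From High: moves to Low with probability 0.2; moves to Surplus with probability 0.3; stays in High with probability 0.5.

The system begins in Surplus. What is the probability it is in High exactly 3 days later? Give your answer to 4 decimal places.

Propagate the distribution vector 3 days from Surplus.
After 0 days: (1.0000, 0.0000, 0.0000)
After 1 day: (0.4000, 0.2000, 0.4000)
After 2 days: (0.3400, 0.2800, 0.3800)
After 3 days: (0.3340, 0.3120, 0.3540)
P(in High after 3 days) = 0.3540

0.3540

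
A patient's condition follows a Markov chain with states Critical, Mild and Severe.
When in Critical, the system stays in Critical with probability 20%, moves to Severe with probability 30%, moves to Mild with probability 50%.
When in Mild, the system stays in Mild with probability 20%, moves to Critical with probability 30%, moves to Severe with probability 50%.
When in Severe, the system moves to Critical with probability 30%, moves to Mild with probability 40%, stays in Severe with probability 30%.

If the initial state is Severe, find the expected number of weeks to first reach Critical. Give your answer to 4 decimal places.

Let t(s) be the expected number of weeks to first reach Critical from state s, with t(Critical) = 0. Conditioning on the first week:
t(Mild) = 1 + 0.2·t(Mild) + 0.5·t(Severe)
t(Severe) = 1 + 0.4·t(Mild) + 0.3·t(Severe)
Solving: t(Mild) = 3.3333, t(Severe) = 3.3333.
Expected weeks from Severe to Critical: 3.3333.

3.3333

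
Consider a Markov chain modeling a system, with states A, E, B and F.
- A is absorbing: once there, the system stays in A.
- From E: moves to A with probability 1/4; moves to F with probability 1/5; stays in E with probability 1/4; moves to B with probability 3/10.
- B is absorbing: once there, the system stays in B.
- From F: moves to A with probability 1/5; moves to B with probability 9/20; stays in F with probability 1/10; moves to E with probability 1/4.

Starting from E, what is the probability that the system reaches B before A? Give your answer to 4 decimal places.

Let h(s) be the probability of absorption at B starting from transient state s. Then h(B) = 1 and h(A) = 0. By first-step analysis:
h(E) = 0.25·0 + 0.25·h(E) + 0.3·1 + 0.2·h(F)
h(F) = 0.2·0 + 0.25·h(E) + 0.45·1 + 0.1·h(F)
Solving: h(E) = 0.5760, h(F) = 0.6600.
Starting from E, the probability is 0.5760.

0.5760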